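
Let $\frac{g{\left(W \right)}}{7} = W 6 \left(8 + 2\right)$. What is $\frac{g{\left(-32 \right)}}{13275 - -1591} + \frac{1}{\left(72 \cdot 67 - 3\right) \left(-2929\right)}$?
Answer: $- \frac{94891171913}{104959229997} \approx -0.90408$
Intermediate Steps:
$g{\left(W \right)} = 420 W$ ($g{\left(W \right)} = 7 W 6 \left(8 + 2\right) = 7 \cdot 6 W 10 = 7 \cdot 60 W = 420 W$)
$\frac{g{\left(-32 \right)}}{13275 - -1591} + \frac{1}{\left(72 \cdot 67 - 3\right) \left(-2929\right)} = \frac{420 \left(-32\right)}{13275 - -1591} + \frac{1}{\left(72 \cdot 67 - 3\right) \left(-2929\right)} = - \frac{13440}{13275 + 1591} + \frac{1}{4824 - 3} \left(- \frac{1}{2929}\right) = - \frac{13440}{14866} + \frac{1}{4821} \left(- \frac{1}{2929}\right) = \left(-13440\right) \frac{1}{14866} + \frac{1}{4821} \left(- \frac{1}{2929}\right) = - \frac{6720}{7433} - \frac{1}{14120709} = - \frac{94891171913}{104959229997}$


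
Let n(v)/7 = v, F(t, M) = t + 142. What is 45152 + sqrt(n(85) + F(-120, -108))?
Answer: 45152 + sqrt(617) ≈ 45177.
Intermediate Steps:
F(t, M) = 142 + t
n(v) = 7*v
45152 + sqrt(n(85) + F(-120, -108)) = 45152 + sqrt(7*85 + (142 - 120)) = 45152 + sqrt(595 + 22) = 45152 + sqrt(617)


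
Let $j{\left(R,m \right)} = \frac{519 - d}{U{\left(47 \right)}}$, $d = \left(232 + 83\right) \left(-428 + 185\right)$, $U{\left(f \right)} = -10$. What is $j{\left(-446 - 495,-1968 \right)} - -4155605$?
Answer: $\frac{20739493}{5} \approx 4.1479 \cdot 10^{6}$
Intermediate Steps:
$d = -76545$ ($d = 315 \left(-243\right) = -76545$)
$j{\left(R,m \right)} = - \frac{38532}{5}$ ($j{\left(R,m \right)} = \frac{519 - -76545}{-10} = \left(519 + 76545\right) \left(- \frac{1}{10}\right) = 77064 \left(- \frac{1}{10}\right) = - \frac{38532}{5}$)
$j{\left(-446 - 495,-1968 \right)} - -4155605 = - \frac{38532}{5} - -4155605 = - \frac{38532}{5} + 4155605 = \frac{20739493}{5}$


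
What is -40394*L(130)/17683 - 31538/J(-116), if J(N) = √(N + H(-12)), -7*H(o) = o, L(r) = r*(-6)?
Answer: 31507320/17683 + 15769*I*√14/20 ≈ 1781.8 + 2950.1*I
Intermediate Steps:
L(r) = -6*r
H(o) = -o/7
J(N) = √(12/7 + N) (J(N) = √(N - ⅐*(-12)) = √(N + 12/7) = √(12/7 + N))
-40394*L(130)/17683 - 31538/J(-116) = -40394/(17683/((-6*130))) - 31538*7/√(84 + 49*(-116)) = -40394/(17683/(-780)) - 31538*7/√(84 - 5684) = -40394/(17683*(-1/780)) - 31538*(-I*√14/40) = -40394/(-17683/780) - 31538*(-I*√14/40) = -40394*(-780/17683) - 31538*(-I*√14/40) = 31507320/17683 - (-15769)*I*√14/20 = 31507320/17683 + 15769*I*√14/20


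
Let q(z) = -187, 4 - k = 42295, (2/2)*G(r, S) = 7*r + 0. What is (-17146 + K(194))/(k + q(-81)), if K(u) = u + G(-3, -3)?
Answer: 16973/42478 ≈ 0.39957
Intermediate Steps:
G(r, S) = 7*r (G(r, S) = 7*r + 0 = 7*r)
k = -42291 (k = 4 - 1*42295 = 4 - 42295 = -42291)
K(u) = -21 + u (K(u) = u + 7*(-3) = u - 21 = -21 + u)
(-17146 + K(194))/(k + q(-81)) = (-17146 + (-21 + 194))/(-42291 - 187) = (-17146 + 173)/(-42478) = -16973*(-1/42478) = 16973/42478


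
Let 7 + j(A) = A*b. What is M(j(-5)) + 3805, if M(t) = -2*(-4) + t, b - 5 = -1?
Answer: 3786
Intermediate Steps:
b = 4 (b = 5 - 1 = 4)
j(A) = -7 + 4*A (j(A) = -7 + A*4 = -7 + 4*A)
M(t) = 8 + t
M(j(-5)) + 3805 = (8 + (-7 + 4*(-5))) + 3805 = (8 + (-7 - 20)) + 3805 = (8 - 27) + 3805 = -19 + 3805 = 3786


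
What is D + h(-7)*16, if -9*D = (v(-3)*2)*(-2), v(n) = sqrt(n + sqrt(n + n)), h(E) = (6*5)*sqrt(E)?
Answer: 4*sqrt(-3 + I*sqrt(6))/9 + 480*I*sqrt(7) ≈ 0.29363 + 1270.8*I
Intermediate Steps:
h(E) = 30*sqrt(E)
v(n) = sqrt(n + sqrt(2)*sqrt(n)) (v(n) = sqrt(n + sqrt(2*n)) = sqrt(n + sqrt(2)*sqrt(n)))
D = 4*sqrt(-3 + I*sqrt(6))/9 (D = -sqrt(-3 + sqrt(2)*sqrt(-3))*2*(-2)/9 = -sqrt(-3 + sqrt(2)*(I*sqrt(3)))*2*(-2)/9 = -sqrt(-3 + I*sqrt(6))*2*(-2)/9 = -2*sqrt(-3 + I*sqrt(6))*(-2)/9 = -(-4)*sqrt(-3 + I*sqrt(6))/9 = 4*sqrt(-3 + I*sqrt(6))/9 ≈ 0.29363 + 0.8239*I)
D + h(-7)*16 = 4*sqrt(-3 + I*sqrt(6))/9 + (30*sqrt(-7))*16 = 4*sqrt(-3 + I*sqrt(6))/9 + (30*(I*sqrt(7)))*16 = 4*sqrt(-3 + I*sqrt(6))/9 + (30*I*sqrt(7))*16 = 4*sqrt(-3 + I*sqrt(6))/9 + 480*I*sqrt(7)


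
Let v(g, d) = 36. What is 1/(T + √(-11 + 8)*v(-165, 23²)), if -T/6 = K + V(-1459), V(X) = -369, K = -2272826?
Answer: 2273195/31004493048798 - I*√3/5167415508133 ≈ 7.3318e-8 - 3.3519e-13*I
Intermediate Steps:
T = 13639170 (T = -6*(-2272826 - 369) = -6*(-2273195) = 13639170)
1/(T + √(-11 + 8)*v(-165, 23²)) = 1/(13639170 + √(-11 + 8)*36) = 1/(13639170 + √(-3)*36) = 1/(13639170 + (I*√3)*36) = 1/(13639170 + 36*I*√3)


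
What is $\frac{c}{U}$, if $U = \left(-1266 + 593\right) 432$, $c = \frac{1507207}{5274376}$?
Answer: $- \frac{1507207}{1533450980736} \approx -9.8289 \cdot 10^{-7}$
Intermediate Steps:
$c = \frac{1507207}{5274376}$ ($c = 1507207 \cdot \frac{1}{5274376} = \frac{1507207}{5274376} \approx 0.28576$)
$U = -290736$ ($U = \left(-673\right) 432 = -290736$)
$\frac{c}{U} = \frac{1507207}{5274376 \left(-290736\right)} = \frac{1507207}{5274376} \left(- \frac{1}{290736}\right) = - \frac{1507207}{1533450980736}$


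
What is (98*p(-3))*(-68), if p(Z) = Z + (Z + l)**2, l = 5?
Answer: -6664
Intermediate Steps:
p(Z) = Z + (5 + Z)**2 (p(Z) = Z + (Z + 5)**2 = Z + (5 + Z)**2)
(98*p(-3))*(-68) = (98*(-3 + (5 - 3)**2))*(-68) = (98*(-3 + 2**2))*(-68) = (98*(-3 + 4))*(-68) = (98*1)*(-68) = 98*(-68) = -6664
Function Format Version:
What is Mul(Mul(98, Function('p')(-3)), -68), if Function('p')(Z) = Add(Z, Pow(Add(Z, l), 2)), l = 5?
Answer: -6664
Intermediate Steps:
Function('p')(Z) = Add(Z, Pow(Add(5, Z), 2)) (Function('p')(Z) = Add(Z, Pow(Add(Z, 5), 2)) = Add(Z, Pow(Add(5, Z), 2)))
Mul(Mul(98, Function('p')(-3)), -68) = Mul(Mul(98, Add(-3, Pow(Add(5, -3), 2))), -68) = Mul(Mul(98, Add(-3, Pow(2, 2))), -68) = Mul(Mul(98, Add(-3, 4)), -68) = Mul(Mul(98, 1), -68) = Mul(98, -68) = -6664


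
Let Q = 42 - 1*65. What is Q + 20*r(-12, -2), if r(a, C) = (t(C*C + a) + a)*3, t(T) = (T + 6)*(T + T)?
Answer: 1177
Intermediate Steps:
Q = -23 (Q = 42 - 65 = -23)
t(T) = 2*T*(6 + T) (t(T) = (6 + T)*(2*T) = 2*T*(6 + T))
r(a, C) = 3*a + 6*(a + C²)*(6 + a + C²) (r(a, C) = (2*(C*C + a)*(6 + (C*C + a)) + a)*3 = (2*(C² + a)*(6 + (C² + a)) + a)*3 = (2*(a + C²)*(6 + (a + C²)) + a)*3 = (2*(a + C²)*(6 + a + C²) + a)*3 = (a + 2*(a + C²)*(6 + a + C²))*3 = 3*a + 6*(a + C²)*(6 + a + C²))
Q + 20*r(-12, -2) = -23 + 20*(3*(-12) + 6*(-12 + (-2)²)*(6 - 12 + (-2)²)) = -23 + 20*(-36 + 6*(-12 + 4)*(6 - 12 + 4)) = -23 + 20*(-36 + 6*(-8)*(-2)) = -23 + 20*(-36 + 96) = -23 + 20*60 = -23 + 1200 = 1177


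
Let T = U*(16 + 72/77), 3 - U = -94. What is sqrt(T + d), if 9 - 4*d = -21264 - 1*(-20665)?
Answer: 4*sqrt(665049)/77 ≈ 42.364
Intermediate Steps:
U = 97 (U = 3 - 1*(-94) = 3 + 94 = 97)
T = 126488/77 (T = 97*(16 + 72/77) = 97*(1304/77) = 126488/77 ≈ 1642.7)
d = 152 (d = 9/4 - (-21264 - 1*(-20665))/4 = 9/4 - (-21264 + 20665)/4 = 9/4 - 1/4*(-599) = 9/4 + 599/4 = 152)
sqrt(T + d) = sqrt(126488/77 + 152) = sqrt(138192/77) = 4*sqrt(665049)/77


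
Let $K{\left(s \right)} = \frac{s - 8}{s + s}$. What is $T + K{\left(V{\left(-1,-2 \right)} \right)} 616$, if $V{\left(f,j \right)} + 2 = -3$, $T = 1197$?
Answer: $\frac{9989}{5} \approx 1997.8$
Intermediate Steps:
$V{\left(f,j \right)} = -5$ ($V{\left(f,j \right)} = -2 - 3 = -5$)
$K{\left(s \right)} = \frac{-8 + s}{2 s}$
$T + K{\left(V{\left(-1,-2 \right)} \right)} 616 = 1197 + \frac{-8 - 5}{2 \left(-5\right)} 616 = 1197 + \frac{1}{2} \left(- \frac{1}{5}\right) \left(-13\right) 616 = 1197 + \frac{13}{10} \cdot 616 = 1197 + \frac{4004}{5} = \frac{9989}{5}$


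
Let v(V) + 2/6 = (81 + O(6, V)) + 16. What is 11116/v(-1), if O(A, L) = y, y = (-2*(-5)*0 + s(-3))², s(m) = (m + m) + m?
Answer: 33348/533 ≈ 62.567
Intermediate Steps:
s(m) = 3*m (s(m) = 2*m + m = 3*m)
y = 81 (y = (-2*(-5)*0 + 3*(-3))² = (10*0 - 9)² = (0 - 9)² = (-9)² = 81)
O(A, L) = 81
v(V) = 533/3 (v(V) = -⅓ + ((81 + 81) + 16) = -⅓ + (162 + 16) = -⅓ + 178 = 533/3)
11116/v(-1) = 11116/(533/3) = 11116*(3/533) = 33348/533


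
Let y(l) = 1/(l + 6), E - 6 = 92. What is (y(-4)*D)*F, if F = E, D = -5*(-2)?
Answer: 490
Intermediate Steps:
D = 10
E = 98 (E = 6 + 92 = 98)
F = 98
y(l) = 1/(6 + l)
(y(-4)*D)*F = (10/(6 - 4))*98 = (10/2)*98 = ((½)*10)*98 = 5*98 = 490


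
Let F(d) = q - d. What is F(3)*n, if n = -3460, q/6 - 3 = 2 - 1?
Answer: -72660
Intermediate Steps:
q = 24 (q = 18 + 6*(2 - 1) = 18 + 6*1 = 18 + 6 = 24)
F(d) = 24 - d
F(3)*n = (24 - 1*3)*(-3460) = (24 - 3)*(-3460) = 21*(-3460) = -72660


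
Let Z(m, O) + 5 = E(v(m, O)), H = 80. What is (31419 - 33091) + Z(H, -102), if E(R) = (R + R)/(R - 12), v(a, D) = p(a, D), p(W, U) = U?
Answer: -31829/19 ≈ -1675.2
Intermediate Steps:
v(a, D) = D
E(R) = 2*R/(-12 + R) (E(R) = (2*R)/(-12 + R) = 2*R/(-12 + R))
Z(m, O) = -5 + 2*O/(-12 + O)
(31419 - 33091) + Z(H, -102) = (31419 - 33091) + 3*(20 - 1*(-102))/(-12 - 102) = -1672 + 3*(20 + 102)/(-114) = -1672 + 3*(-1/114)*122 = -1672 - 61/19 = -31829/19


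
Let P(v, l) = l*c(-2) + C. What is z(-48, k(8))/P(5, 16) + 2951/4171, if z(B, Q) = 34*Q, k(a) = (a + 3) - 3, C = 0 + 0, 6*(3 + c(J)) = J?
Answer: -183211/41710 ≈ -4.3925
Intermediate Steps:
c(J) = -3 + J/6
C = 0
k(a) = a (k(a) = (3 + a) - 3 = a)
P(v, l) = -10*l/3 (P(v, l) = l*(-3 + (1/6)*(-2)) + 0 = l*(-3 - 1/3) + 0 = l*(-10/3) + 0 = -10*l/3 + 0 = -10*l/3)
z(-48, k(8))/P(5, 16) + 2951/4171 = (34*8)/((-10/3*16)) + 2951/4171 = 272/(-160/3) + 2951*(1/4171) = 272*(-3/160) + 2951/4171 = -51/10 + 2951/4171 = -183211/41710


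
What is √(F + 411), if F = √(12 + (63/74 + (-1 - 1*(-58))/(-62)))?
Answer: √(540715299 + 1147*√15697842)/1147 ≈ 20.358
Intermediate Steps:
F = √15697842/1147 (F = √(12 + (63*(1/74) + (-1 + 58)*(-1/62))) = √(12 + (63/74 + 57*(-1/62))) = √(12 + (63/74 - 57/62)) = √(12 - 78/1147) = √(13686/1147) = √15697842/1147 ≈ 3.4543)
√(F + 411) = √(√15697842/1147 + 411) = √(411 + √15697842/1147)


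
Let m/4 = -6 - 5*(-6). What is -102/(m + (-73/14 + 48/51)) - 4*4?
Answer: -124524/7277 ≈ -17.112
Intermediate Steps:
m = 96 (m = 4*(-6 - 5*(-6)) = 4*(-6 + 30) = 4*24 = 96)
-102/(m + (-73/14 + 48/51)) - 4*4 = -102/(96 + (-73/14 + 48/51)) - 4*4 = -102/(96 + (-73*1/14 + 48*(1/51))) - 16 = -102/(96 + (-73/14 + 16/17)) - 16 = -102/(96 - 1017/238) - 16 = -102/(21831/238) - 16 = (238/21831)*(-102) - 16 = -8092/7277 - 16 = -124524/7277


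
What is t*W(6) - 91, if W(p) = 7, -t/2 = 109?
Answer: -1617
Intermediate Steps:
t = -218 (t = -2*109 = -218)
t*W(6) - 91 = -218*7 - 91 = -1526 - 91 = -1617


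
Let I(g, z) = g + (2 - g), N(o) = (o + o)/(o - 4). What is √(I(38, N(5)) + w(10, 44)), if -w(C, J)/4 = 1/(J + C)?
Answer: 2*√39/9 ≈ 1.3878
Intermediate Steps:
w(C, J) = -4/(C + J) (w(C, J) = -4/(J + C) = -4/(C + J))
N(o) = 2*o/(-4 + o) (N(o) = (2*o)/(-4 + o) = 2*o/(-4 + o))
I(g, z) = 2
√(I(38, N(5)) + w(10, 44)) = √(2 - 4/(10 + 44)) = √(2 - 4/54) = √(2 - 4*1/54) = √(2 - 2/27) = √(52/27) = 2*√39/9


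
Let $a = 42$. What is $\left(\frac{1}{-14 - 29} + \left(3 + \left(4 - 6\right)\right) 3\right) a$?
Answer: $\frac{5376}{43} \approx 125.02$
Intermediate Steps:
$\left(\frac{1}{-14 - 29} + \left(3 + \left(4 - 6\right)\right) 3\right) a = \left(\frac{1}{-14 - 29} + \left(3 + \left(4 - 6\right)\right) 3\right) 42 = \left(\frac{1}{-43} + \left(3 + \left(4 - 6\right)\right) 3\right) 42 = \left(- \frac{1}{43} + \left(3 - 2\right) 3\right) 42 = \left(- \frac{1}{43} + 1 \cdot 3\right) 42 = \left(- \frac{1}{43} + 3\right) 42 = \frac{128}{43} \cdot 42 = \frac{5376}{43}$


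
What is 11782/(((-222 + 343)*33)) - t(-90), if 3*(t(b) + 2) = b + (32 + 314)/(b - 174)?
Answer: 1695629/47916 ≈ 35.388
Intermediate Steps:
t(b) = -2 + b/3 + 346/(3*(-174 + b)) (t(b) = -2 + (b + (32 + 314)/(b - 174))/3 = -2 + (b + 346/(-174 + b))/3 = -2 + (b/3 + 346/(3*(-174 + b))) = -2 + b/3 + 346/(3*(-174 + b)))
11782/(((-222 + 343)*33)) - t(-90) = 11782/(((-222 + 343)*33)) - (1390 + (-90)² - 180*(-90))/(3*(-174 - 90)) = 11782/((121*33)) - (1390 + 8100 + 16200)/(3*(-264)) = 11782/3993 - (-1)*25690/(3*264) = 11782*(1/3993) - 1*(-12845/396) = 11782/3993 + 12845/396 = 1695629/47916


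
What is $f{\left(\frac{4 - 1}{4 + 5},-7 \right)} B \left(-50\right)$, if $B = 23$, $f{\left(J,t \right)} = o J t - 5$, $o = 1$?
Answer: $\frac{25300}{3} \approx 8433.3$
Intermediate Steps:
$f{\left(J,t \right)} = -5 + J t$ ($f{\left(J,t \right)} = 1 J t - 5 = J t - 5 = -5 + J t$)
$f{\left(\frac{4 - 1}{4 + 5},-7 \right)} B \left(-50\right) = \left(-5 + \frac{4 - 1}{4 + 5} \left(-7\right)\right) 23 \left(-50\right) = \left(-5 + \frac{3}{9} \left(-7\right)\right) 23 \left(-50\right) = \left(-5 + 3 \cdot \frac{1}{9} \left(-7\right)\right) 23 \left(-50\right) = \left(-5 + \frac{1}{3} \left(-7\right)\right) 23 \left(-50\right) = \left(-5 - \frac{7}{3}\right) 23 \left(-50\right) = \left(- \frac{22}{3}\right) 23 \left(-50\right) = \left(- \frac{506}{3}\right) \left(-50\right) = \frac{25300}{3}$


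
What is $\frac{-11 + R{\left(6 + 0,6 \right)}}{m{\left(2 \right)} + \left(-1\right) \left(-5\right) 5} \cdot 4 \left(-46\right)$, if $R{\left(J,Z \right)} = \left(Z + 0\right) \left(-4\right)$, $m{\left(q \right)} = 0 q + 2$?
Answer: $\frac{6440}{27} \approx 238.52$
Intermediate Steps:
$m{\left(q \right)} = 2$ ($m{\left(q \right)} = 0 + 2 = 2$)
$R{\left(J,Z \right)} = - 4 Z$ ($R{\left(J,Z \right)} = Z \left(-4\right) = - 4 Z$)
$\frac{-11 + R{\left(6 + 0,6 \right)}}{m{\left(2 \right)} + \left(-1\right) \left(-5\right) 5} \cdot 4 \left(-46\right) = \frac{-11 - 24}{2 + \left(-1\right) \left(-5\right) 5} \cdot 4 \left(-46\right) = \frac{-11 - 24}{2 + 5 \cdot 5} \cdot 4 \left(-46\right) = - \frac{35}{2 + 25} \cdot 4 \left(-46\right) = - \frac{35}{27} \cdot 4 \left(-46\right) = \left(-35\right) \frac{1}{27} \cdot 4 \left(-46\right) = \left(- \frac{35}{27}\right) 4 \left(-46\right) = \left(- \frac{140}{27}\right) \left(-46\right) = \frac{6440}{27}$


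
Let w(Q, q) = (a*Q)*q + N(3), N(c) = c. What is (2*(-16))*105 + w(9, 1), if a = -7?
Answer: -3420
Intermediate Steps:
w(Q, q) = 3 - 7*Q*q (w(Q, q) = (-7*Q)*q + 3 = -7*Q*q + 3 = 3 - 7*Q*q)
(2*(-16))*105 + w(9, 1) = (2*(-16))*105 + (3 - 7*9*1) = -32*105 + (3 - 63) = -3360 - 60 = -3420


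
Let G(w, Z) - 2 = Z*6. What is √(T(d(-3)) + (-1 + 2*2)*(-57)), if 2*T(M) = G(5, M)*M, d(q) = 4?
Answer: I*√119 ≈ 10.909*I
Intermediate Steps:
G(w, Z) = 2 + 6*Z (G(w, Z) = 2 + Z*6 = 2 + 6*Z)
T(M) = M*(2 + 6*M)/2 (T(M) = ((2 + 6*M)*M)/2 = (M*(2 + 6*M))/2 = M*(2 + 6*M)/2)
√(T(d(-3)) + (-1 + 2*2)*(-57)) = √(4*(1 + 3*4) + (-1 + 2*2)*(-57)) = √(4*(1 + 12) + (-1 + 4)*(-57)) = √(4*13 + 3*(-57)) = √(52 - 171) = √(-119) = I*√119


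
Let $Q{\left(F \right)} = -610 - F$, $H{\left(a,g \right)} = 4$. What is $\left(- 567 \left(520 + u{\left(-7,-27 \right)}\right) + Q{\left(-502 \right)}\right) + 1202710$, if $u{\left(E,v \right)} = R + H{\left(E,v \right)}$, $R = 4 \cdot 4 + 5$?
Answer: $893587$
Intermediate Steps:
$R = 21$ ($R = 16 + 5 = 21$)
$u{\left(E,v \right)} = 25$ ($u{\left(E,v \right)} = 21 + 4 = 25$)
$\left(- 567 \left(520 + u{\left(-7,-27 \right)}\right) + Q{\left(-502 \right)}\right) + 1202710 = \left(- 567 \left(520 + 25\right) - 108\right) + 1202710 = \left(\left(-567\right) 545 + \left(-610 + 502\right)\right) + 1202710 = \left(-309015 - 108\right) + 1202710 = -309123 + 1202710 = 893587$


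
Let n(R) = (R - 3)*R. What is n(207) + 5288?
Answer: 47516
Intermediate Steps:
n(R) = R*(-3 + R) (n(R) = (-3 + R)*R = R*(-3 + R))
n(207) + 5288 = 207*(-3 + 207) + 5288 = 207*204 + 5288 = 42228 + 5288 = 47516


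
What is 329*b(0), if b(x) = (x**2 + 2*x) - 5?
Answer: -1645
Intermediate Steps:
b(x) = -5 + x**2 + 2*x
329*b(0) = 329*(-5 + 0**2 + 2*0) = 329*(-5 + 0 + 0) = 329*(-5) = -1645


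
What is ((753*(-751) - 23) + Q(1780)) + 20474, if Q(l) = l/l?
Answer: -545051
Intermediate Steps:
Q(l) = 1
((753*(-751) - 23) + Q(1780)) + 20474 = ((753*(-751) - 23) + 1) + 20474 = ((-565503 - 23) + 1) + 20474 = (-565526 + 1) + 20474 = -565525 + 20474 = -545051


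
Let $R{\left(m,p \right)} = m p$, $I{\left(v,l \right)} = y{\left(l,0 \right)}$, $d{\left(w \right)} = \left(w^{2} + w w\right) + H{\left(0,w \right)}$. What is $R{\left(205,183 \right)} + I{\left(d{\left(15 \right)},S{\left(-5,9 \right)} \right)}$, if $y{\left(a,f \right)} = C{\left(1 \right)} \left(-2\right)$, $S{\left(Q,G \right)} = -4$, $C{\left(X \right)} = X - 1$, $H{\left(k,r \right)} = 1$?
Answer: $37515$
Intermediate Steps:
$C{\left(X \right)} = -1 + X$ ($C{\left(X \right)} = X - 1 = -1 + X$)
$d{\left(w \right)} = 1 + 2 w^{2}$ ($d{\left(w \right)} = \left(w^{2} + w w\right) + 1 = \left(w^{2} + w^{2}\right) + 1 = 2 w^{2} + 1 = 1 + 2 w^{2}$)
$y{\left(a,f \right)} = 0$ ($y{\left(a,f \right)} = \left(-1 + 1\right) \left(-2\right) = 0 \left(-2\right) = 0$)
$I{\left(v,l \right)} = 0$
$R{\left(205,183 \right)} + I{\left(d{\left(15 \right)},S{\left(-5,9 \right)} \right)} = 205 \cdot 183 + 0 = 37515 + 0 = 37515$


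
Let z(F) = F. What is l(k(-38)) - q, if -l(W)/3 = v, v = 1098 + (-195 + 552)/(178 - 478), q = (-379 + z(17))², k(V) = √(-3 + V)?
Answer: -13433443/100 ≈ -1.3433e+5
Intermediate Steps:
q = 131044 (q = (-379 + 17)² = (-362)² = 131044)
v = 109681/100 (v = 1098 + 357/(-300) = 1098 + 357*(-1/300) = 1098 - 119/100 = 109681/100 ≈ 1096.8)
l(W) = -329043/100 (l(W) = -3*109681/100 = -329043/100)
l(k(-38)) - q = -329043/100 - 1*131044 = -329043/100 - 131044 = -13433443/100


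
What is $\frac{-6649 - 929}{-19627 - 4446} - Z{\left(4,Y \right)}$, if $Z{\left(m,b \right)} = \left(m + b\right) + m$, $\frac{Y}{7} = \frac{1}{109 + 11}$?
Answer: $- \frac{22369231}{2888760} \approx -7.7435$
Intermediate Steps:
$Y = \frac{7}{120}$ ($Y = \frac{7}{109 + 11} = \frac{7}{120} \approx 0.058333$)
$Z{\left(m,b \right)} = b + 2 m$ ($Z{\left(m,b \right)} = \left(b + m\right) + m = b + 2 m$)
$\frac{-6649 - 929}{-19627 - 4446} - Z{\left(4,Y \right)} = \frac{-6649 - 929}{-19627 - 4446} - \left(\frac{7}{120} + 2 \cdot 4\right) = - \frac{7578}{-24073} - \left(\frac{7}{120} + 8\right) = \left(-7578\right) \left(- \frac{1}{24073}\right) - \frac{967}{120} = \frac{7578}{24073} - \frac{967}{120} = - \frac{22369231}{2888760}$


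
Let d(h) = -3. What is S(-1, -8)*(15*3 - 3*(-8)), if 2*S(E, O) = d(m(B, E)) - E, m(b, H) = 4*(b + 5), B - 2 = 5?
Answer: -69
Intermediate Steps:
B = 7 (B = 2 + 5 = 7)
m(b, H) = 20 + 4*b (m(b, H) = 4*(5 + b) = 20 + 4*b)
S(E, O) = -3/2 - E/2 (S(E, O) = (-3 - E)/2 = -3/2 - E/2)
S(-1, -8)*(15*3 - 3*(-8)) = (-3/2 - 1/2*(-1))*(15*3 - 3*(-8)) = (-3/2 + 1/2)*(45 + 24) = -1*69 = -69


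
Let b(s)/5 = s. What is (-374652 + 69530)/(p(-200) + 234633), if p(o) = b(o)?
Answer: -305122/233633 ≈ -1.3060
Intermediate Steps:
b(s) = 5*s
p(o) = 5*o
(-374652 + 69530)/(p(-200) + 234633) = (-374652 + 69530)/(5*(-200) + 234633) = -305122/(-1000 + 234633) = -305122/233633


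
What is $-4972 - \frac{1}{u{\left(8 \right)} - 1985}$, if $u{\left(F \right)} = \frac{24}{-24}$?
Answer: $- \frac{9874391}{1986} \approx -4972.0$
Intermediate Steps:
$u{\left(F \right)} = -1$ ($u{\left(F \right)} = 24 \left(- \frac{1}{24}\right) = -1$)
$-4972 - \frac{1}{u{\left(8 \right)} - 1985} = -4972 - \frac{1}{-1 - 1985} = -4972 - \frac{1}{-1986} = -4972 - - \frac{1}{1986} = -4972 + \frac{1}{1986} = - \frac{9874391}{1986}$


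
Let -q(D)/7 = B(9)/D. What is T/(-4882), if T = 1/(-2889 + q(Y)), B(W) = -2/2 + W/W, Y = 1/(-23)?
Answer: 1/14104098 ≈ 7.0901e-8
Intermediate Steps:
Y = -1/23 ≈ -0.043478
B(W) = 0 (B(W) = -2*½ + 1 = -1 + 1 = 0)
q(D) = 0 (q(D) = -0/D = -7*0 = 0)
T = -1/2889 (T = 1/(-2889 + 0) = 1/(-2889) = -1/2889 ≈ -0.00034614)
T/(-4882) = -1/2889/(-4882) = -1/2889*(-1/4882) = 1/14104098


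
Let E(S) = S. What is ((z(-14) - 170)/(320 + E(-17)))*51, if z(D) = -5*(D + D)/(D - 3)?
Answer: -30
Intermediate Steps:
z(D) = -10*D/(-3 + D) (z(D) = -5*2*D/(-3 + D) = -10*D/(-3 + D))
((z(-14) - 170)/(320 + E(-17)))*51 = ((-10*(-14)/(-3 - 14) - 170)/(320 - 17))*51 = ((-10*(-14)/(-17) - 170)/303)*51 = ((-10*(-14)*(-1/17) - 170)*(1/303))*51 = ((-140/17 - 170)*(1/303))*51 = -3030/17*1/303*51 = -10/17*51 = -30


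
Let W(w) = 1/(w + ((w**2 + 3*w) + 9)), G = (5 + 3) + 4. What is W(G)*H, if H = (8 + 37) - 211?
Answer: -166/201 ≈ -0.82587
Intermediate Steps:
G = 12 (G = 8 + 4 = 12)
W(w) = 1/(9 + w**2 + 4*w) (W(w) = 1/(w + (9 + w**2 + 3*w)) = 1/(9 + w**2 + 4*w))
H = -166 (H = 45 - 211 = -166)
W(G)*H = -166/(9 + 12**2 + 4*12) = -166/(9 + 144 + 48) = -166/201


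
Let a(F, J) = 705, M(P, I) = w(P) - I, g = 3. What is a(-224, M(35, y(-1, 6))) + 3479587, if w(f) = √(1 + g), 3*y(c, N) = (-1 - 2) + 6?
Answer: 3480292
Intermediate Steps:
y(c, N) = 1 (y(c, N) = ((-1 - 2) + 6)/3 = (-3 + 6)/3 = (⅓)*3 = 1)
w(f) = 2 (w(f) = √(1 + 3) = √4 = 2)
M(P, I) = 2 - I
a(-224, M(35, y(-1, 6))) + 3479587 = 705 + 3479587 = 3480292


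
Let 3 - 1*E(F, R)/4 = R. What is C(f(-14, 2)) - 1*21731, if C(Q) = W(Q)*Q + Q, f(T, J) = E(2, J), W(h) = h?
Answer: -21711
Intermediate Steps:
E(F, R) = 12 - 4*R
f(T, J) = 12 - 4*J
C(Q) = Q + Q**2 (C(Q) = Q*Q + Q = Q**2 + Q = Q + Q**2)
C(f(-14, 2)) - 1*21731 = (12 - 4*2)*(1 + (12 - 4*2)) - 1*21731 = (12 - 8)*(1 + (12 - 8)) - 21731 = 4*(1 + 4) - 21731 = 4*5 - 21731 = 20 - 21731 = -21711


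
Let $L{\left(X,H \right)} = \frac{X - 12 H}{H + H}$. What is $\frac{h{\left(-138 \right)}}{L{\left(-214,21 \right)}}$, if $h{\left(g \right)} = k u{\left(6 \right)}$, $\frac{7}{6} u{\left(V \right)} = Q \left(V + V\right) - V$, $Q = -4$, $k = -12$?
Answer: $- \frac{11664}{233} \approx -50.06$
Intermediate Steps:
$L{\left(X,H \right)} = \frac{X - 12 H}{2 H}$
$u{\left(V \right)} = - \frac{54 V}{7}$ ($u{\left(V \right)} = \frac{6 \left(- 4 \left(V + V\right) - V\right)}{7} = \frac{6 \left(- 4 \cdot 2 V - V\right)}{7} = \frac{6 \left(- 8 V - V\right)}{7} = \frac{6 \left(- 9 V\right)}{7} = - \frac{54 V}{7}$)
$h{\left(g \right)} = \frac{3888}{7}$ ($h{\left(g \right)} = - 12 \left(\left(- \frac{54}{7}\right) 6\right) = \left(-12\right) \left(- \frac{324}{7}\right) = \frac{3888}{7}$)
$\frac{h{\left(-138 \right)}}{L{\left(-214,21 \right)}} = \frac{3888}{7 \left(-6 + \frac{1}{2} \left(-214\right) \frac{1}{21}\right)} = \frac{3888}{7 \left(-6 - \frac{107}{21}\right)} = \frac{3888}{7 \left(- \frac{233}{21}\right)} = \frac{3888}{7} \left(- \frac{21}{233}\right) = - \frac{11664}{233}$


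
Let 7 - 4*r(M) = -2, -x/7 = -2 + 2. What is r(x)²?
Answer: 81/16 ≈ 5.0625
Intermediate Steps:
x = 0 (x = -7*(-2 + 2) = -7*0 = 0)
r(M) = 9/4 (r(M) = 7/4 - ¼*(-2) = 7/4 + ½ = 9/4)
r(x)² = (9/4)² = 81/16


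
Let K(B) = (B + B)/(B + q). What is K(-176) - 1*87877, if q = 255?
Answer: -6942635/79 ≈ -87882.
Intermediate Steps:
K(B) = 2*B/(255 + B) (K(B) = (B + B)/(B + 255) = (2*B)/(255 + B) = 2*B/(255 + B))
K(-176) - 1*87877 = 2*(-176)/(255 - 176) - 1*87877 = 2*(-176)/79 - 87877 = 2*(-176)*(1/79) - 87877 = -352/79 - 87877 = -6942635/79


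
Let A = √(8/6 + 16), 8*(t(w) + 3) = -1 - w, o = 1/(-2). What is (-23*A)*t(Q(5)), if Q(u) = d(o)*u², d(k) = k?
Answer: 575*√39/24 ≈ 149.62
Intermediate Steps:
o = -½ ≈ -0.50000
Q(u) = -u²/2
t(w) = -25/8 - w/8 (t(w) = -3 + (-1 - w)/8 = -3 + (-⅛ - w/8) = -25/8 - w/8)
A = 2*√39/3 (A = √(8*(⅙) + 16) = √(4/3 + 16) = √(52/3) = 2*√39/3 ≈ 4.1633)
(-23*A)*t(Q(5)) = (-46*√39/3)*(-25/8 - (-1)*5²/16) = (-46*√39/3)*(-25/8 - (-1)*25/16) = (-46*√39/3)*(-25/8 - ⅛*(-25/2)) = (-46*√39/3)*(-25/8 + 25/16) = -46*√39/3*(-25/16) = 575*√39/24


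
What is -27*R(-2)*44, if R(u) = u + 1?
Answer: 1188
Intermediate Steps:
R(u) = 1 + u
-27*R(-2)*44 = -27*(1 - 2)*44 = -27*(-1)*44 = 27*44 = 1188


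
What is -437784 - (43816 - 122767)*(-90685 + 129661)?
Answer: 3076756392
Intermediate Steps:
-437784 - (43816 - 122767)*(-90685 + 129661) = -437784 - (-78951)*38976 = -437784 - 1*(-3077194176) = -437784 + 3077194176 = 3076756392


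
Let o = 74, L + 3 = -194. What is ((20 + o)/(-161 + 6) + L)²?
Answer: 938135641/24025 ≈ 39048.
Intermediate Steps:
L = -197 (L = -3 - 194 = -197)
((20 + o)/(-161 + 6) + L)² = ((20 + 74)/(-161 + 6) - 197)² = (94/(-155) - 197)² = (94*(-1/155) - 197)² = (-94/155 - 197)² = (-30629/155)² = 938135641/24025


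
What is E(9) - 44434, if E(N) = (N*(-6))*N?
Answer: -44920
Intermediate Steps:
E(N) = -6*N² (E(N) = (-6*N)*N = -6*N²)
E(9) - 44434 = -6*9² - 44434 = -6*81 - 44434 = -486 - 44434 = -44920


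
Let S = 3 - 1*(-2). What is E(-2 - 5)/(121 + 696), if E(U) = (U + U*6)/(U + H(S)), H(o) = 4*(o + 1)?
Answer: -49/13889 ≈ -0.0035280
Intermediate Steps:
S = 5 (S = 3 + 2 = 5)
H(o) = 4 + 4*o (H(o) = 4*(1 + o) = 4 + 4*o)
E(U) = 7*U/(24 + U) (E(U) = (U + U*6)/(U + (4 + 4*5)) = (U + 6*U)/(U + (4 + 20)) = (7*U)/(U + 24) = (7*U)/(24 + U) = 7*U/(24 + U))
E(-2 - 5)/(121 + 696) = (7*(-2 - 5)/(24 + (-2 - 5)))/(121 + 696) = (7*(-7)/(24 - 7))/817 = (7*(-7)/17)/817 = (7*(-7)*(1/17))/817 = (1/817)*(-49/17) = -49/13889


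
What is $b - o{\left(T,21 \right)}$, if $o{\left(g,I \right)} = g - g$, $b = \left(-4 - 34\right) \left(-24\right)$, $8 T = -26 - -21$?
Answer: $912$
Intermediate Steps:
$T = - \frac{5}{8}$ ($T = \frac{-26 - -21}{8} = \frac{-26 + 21}{8} = \frac{1}{8} \left(-5\right) = - \frac{5}{8} \approx -0.625$)
$b = 912$ ($b = \left(-38\right) \left(-24\right) = 912$)
$o{\left(g,I \right)} = 0$
$b - o{\left(T,21 \right)} = 912 - 0 = 912 + 0 = 912$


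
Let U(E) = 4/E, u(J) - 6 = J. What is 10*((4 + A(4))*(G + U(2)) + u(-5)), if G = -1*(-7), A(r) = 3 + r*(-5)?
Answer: -1160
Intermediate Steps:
u(J) = 6 + J
A(r) = 3 - 5*r
G = 7
10*((4 + A(4))*(G + U(2)) + u(-5)) = 10*((4 + (3 - 5*4))*(7 + 4/2) + (6 - 5)) = 10*((4 + (3 - 20))*(7 + 4*(½)) + 1) = 10*((4 - 17)*(7 + 2) + 1) = 10*(-13*9 + 1) = 10*(-117 + 1) = 10*(-116) = -1160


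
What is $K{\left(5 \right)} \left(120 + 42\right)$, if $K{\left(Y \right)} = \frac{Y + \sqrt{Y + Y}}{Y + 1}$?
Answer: $135 + 27 \sqrt{10} \approx 220.38$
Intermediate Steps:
$K{\left(Y \right)} = \frac{Y + \sqrt{2} \sqrt{Y}}{1 + Y}$ ($K{\left(Y \right)} = \frac{Y + \sqrt{2 Y}}{1 + Y} = \frac{Y + \sqrt{2} \sqrt{Y}}{1 + Y}$)
$K{\left(5 \right)} \left(120 + 42\right) = \frac{5 + \sqrt{2} \sqrt{5}}{1 + 5} \left(120 + 42\right) = \frac{5 + \sqrt{10}}{6} \cdot 162 = \left(\frac{5}{6} + \frac{\sqrt{10}}{6}\right) 162 = 135 + 27 \sqrt{10}$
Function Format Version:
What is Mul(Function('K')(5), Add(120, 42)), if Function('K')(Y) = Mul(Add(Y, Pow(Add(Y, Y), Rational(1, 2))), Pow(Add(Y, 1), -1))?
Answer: Add(135, Mul(27, Pow(10, Rational(1, 2)))) ≈ 220.38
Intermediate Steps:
Function('K')(Y) = Mul(Pow(Add(1, Y), -1), Add(Y, Mul(Pow(2, Rational(1, 2)), Pow(Y, Rational(1, 2))))) (Function('K')(Y) = Mul(Add(Y, Pow(Mul(2, Y), Rational(1, 2))), Pow(Add(1, Y), -1)) = Mul(Add(Y, Mul(Pow(2, Rational(1, 2)), Pow(Y, Rational(1, 2)))), Pow(Add(1, Y), -1)) = Mul(Pow(Add(1, Y), -1), Add(Y, Mul(Pow(2, Rational(1, 2)), Pow(Y, Rational(1, 2))))))
Mul(Function('K')(5), Add(120, 42)) = Mul(Mul(Pow(Add(1, 5), -1), Add(5, Mul(Pow(2, Rational(1, 2)), Pow(5, Rational(1, 2))))), Add(120, 42)) = Mul(Mul(Pow(6, -1), Add(5, Pow(10, Rational(1, 2)))), 162) = Mul(Mul(Rational(1, 6), Add(5, Pow(10, Rational(1, 2)))), 162) = Mul(Add(Rational(5, 6), Mul(Rational(1, 6), Pow(10, Rational(1, 2)))), 162) = Add(135, Mul(27, Pow(10, Rational(1, 2))))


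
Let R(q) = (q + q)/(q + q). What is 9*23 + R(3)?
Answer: 208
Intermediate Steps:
R(q) = 1 (R(q) = (2*q)/((2*q)) = (2*q)*(1/(2*q)) = 1)
9*23 + R(3) = 9*23 + 1 = 207 + 1 = 208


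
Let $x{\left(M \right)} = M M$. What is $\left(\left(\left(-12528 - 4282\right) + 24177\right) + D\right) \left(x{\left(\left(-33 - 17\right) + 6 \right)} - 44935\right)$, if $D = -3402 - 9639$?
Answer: $243976326$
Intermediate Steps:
$D = -13041$
$x{\left(M \right)} = M^{2}$
$\left(\left(\left(-12528 - 4282\right) + 24177\right) + D\right) \left(x{\left(\left(-33 - 17\right) + 6 \right)} - 44935\right) = \left(\left(\left(-12528 - 4282\right) + 24177\right) - 13041\right) \left(\left(\left(-33 - 17\right) + 6\right)^{2} - 44935\right) = \left(\left(\left(-12528 - 4282\right) + 24177\right) - 13041\right) \left(\left(-50 + 6\right)^{2} - 44935\right) = \left(\left(-16810 + 24177\right) - 13041\right) \left(\left(-44\right)^{2} - 44935\right) = \left(7367 - 13041\right) \left(1936 - 44935\right) = \left(-5674\right) \left(-42999\right) = 243976326$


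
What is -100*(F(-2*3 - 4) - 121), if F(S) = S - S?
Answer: 12100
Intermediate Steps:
F(S) = 0
-100*(F(-2*3 - 4) - 121) = -100*(0 - 121) = -100*(-121) = 12100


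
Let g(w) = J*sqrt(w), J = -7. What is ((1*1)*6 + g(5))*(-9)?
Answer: -54 + 63*sqrt(5) ≈ 86.872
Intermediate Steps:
g(w) = -7*sqrt(w)
((1*1)*6 + g(5))*(-9) = ((1*1)*6 - 7*sqrt(5))*(-9) = (1*6 - 7*sqrt(5))*(-9) = (6 - 7*sqrt(5))*(-9) = -54 + 63*sqrt(5)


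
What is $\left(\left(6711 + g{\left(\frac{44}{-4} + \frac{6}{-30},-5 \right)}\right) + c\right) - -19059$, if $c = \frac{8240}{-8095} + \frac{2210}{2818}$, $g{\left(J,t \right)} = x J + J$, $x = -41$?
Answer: $\frac{59807208241}{2281171} \approx 26218.0$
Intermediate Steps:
$g{\left(J,t \right)} = - 40 J$ ($g{\left(J,t \right)} = - 41 J + J = - 40 J$)
$c = - \frac{533037}{2281171}$ ($c = 8240 \left(- \frac{1}{8095}\right) + 2210 \cdot \frac{1}{2818} = - \frac{1648}{1619} + \frac{1105}{1409} = - \frac{533037}{2281171} \approx -0.23367$)
$\left(\left(6711 + g{\left(\frac{44}{-4} + \frac{6}{-30},-5 \right)}\right) + c\right) - -19059 = \left(\left(6711 - 40 \left(\frac{44}{-4} + \frac{6}{-30}\right)\right) - \frac{533037}{2281171}\right) - -19059 = \left(\left(6711 - 40 \left(44 \left(- \frac{1}{4}\right) + 6 \left(- \frac{1}{30}\right)\right)\right) - \frac{533037}{2281171}\right) + 19059 = \left(\left(6711 - 40 \left(-11 - \frac{1}{5}\right)\right) - \frac{533037}{2281171}\right) + 19059 = \left(\left(6711 - -448\right) - \frac{533037}{2281171}\right) + 19059 = \left(\left(6711 + 448\right) - \frac{533037}{2281171}\right) + 19059 = \left(7159 - \frac{533037}{2281171}\right) + 19059 = \frac{16330370152}{2281171} + 19059 = \frac{59807208241}{2281171}$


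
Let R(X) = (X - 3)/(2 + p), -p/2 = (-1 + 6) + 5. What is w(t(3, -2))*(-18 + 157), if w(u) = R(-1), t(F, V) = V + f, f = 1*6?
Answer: 278/9 ≈ 30.889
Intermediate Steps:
f = 6
t(F, V) = 6 + V (t(F, V) = V + 6 = 6 + V)
p = -20 (p = -2*((-1 + 6) + 5) = -2*(5 + 5) = -2*10 = -20)
R(X) = ⅙ - X/18 (R(X) = (X - 3)/(2 - 20) = (-3 + X)/(-18) = (-3 + X)*(-1/18) = ⅙ - X/18)
w(u) = 2/9 (w(u) = ⅙ - 1/18*(-1) = ⅙ + 1/18 = 2/9)
w(t(3, -2))*(-18 + 157) = 2*(-18 + 157)/9 = (2/9)*139 = 278/9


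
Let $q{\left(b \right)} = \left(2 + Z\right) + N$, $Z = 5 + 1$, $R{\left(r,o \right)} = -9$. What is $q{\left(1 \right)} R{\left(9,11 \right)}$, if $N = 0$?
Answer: $-72$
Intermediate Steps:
$Z = 6$
$q{\left(b \right)} = 8$ ($q{\left(b \right)} = \left(2 + 6\right) + 0 = 8 + 0 = 8$)
$q{\left(1 \right)} R{\left(9,11 \right)} = 8 \left(-9\right) = -72$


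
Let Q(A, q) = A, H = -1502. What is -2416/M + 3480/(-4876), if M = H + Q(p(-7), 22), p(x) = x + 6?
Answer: 1637494/1832157 ≈ 0.89375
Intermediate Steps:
p(x) = 6 + x
M = -1503 (M = -1502 + (6 - 7) = -1502 - 1 = -1503)
-2416/M + 3480/(-4876) = -2416/(-1503) + 3480/(-4876) = -2416*(-1/1503) + 3480*(-1/4876) = 2416/1503 - 870/1219 = 1637494/1832157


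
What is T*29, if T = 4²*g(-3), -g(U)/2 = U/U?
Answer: -928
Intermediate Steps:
g(U) = -2 (g(U) = -2*U/U = -2*1 = -2)
T = -32 (T = 4²*(-2) = 16*(-2) = -32)
T*29 = -32*29 = -928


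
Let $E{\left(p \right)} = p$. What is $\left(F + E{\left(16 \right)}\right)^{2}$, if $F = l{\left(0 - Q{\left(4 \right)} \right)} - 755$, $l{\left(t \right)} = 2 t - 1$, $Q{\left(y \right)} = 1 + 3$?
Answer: $559504$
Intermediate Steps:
$Q{\left(y \right)} = 4$
$l{\left(t \right)} = -1 + 2 t$
$F = -764$ ($F = \left(-1 + 2 \left(0 - 4\right)\right) - 755 = \left(-1 + 2 \left(-4\right)\right) - 755 = \left(-1 - 8\right) - 755 = -9 - 755 = -764$)
$\left(F + E{\left(16 \right)}\right)^{2} = \left(-764 + 16\right)^{2} = \left(-748\right)^{2} = 559504$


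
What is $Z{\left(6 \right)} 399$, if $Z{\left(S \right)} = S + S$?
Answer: $4788$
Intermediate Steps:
$Z{\left(S \right)} = 2 S$
$Z{\left(6 \right)} 399 = 2 \cdot 6 \cdot 399 = 12 \cdot 399 = 4788$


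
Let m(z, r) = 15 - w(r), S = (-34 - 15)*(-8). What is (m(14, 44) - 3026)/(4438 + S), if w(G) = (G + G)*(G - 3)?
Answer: -6619/4830 ≈ -1.3704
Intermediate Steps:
S = 392 (S = -49*(-8) = 392)
w(G) = 2*G*(-3 + G) (w(G) = (2*G)*(-3 + G) = 2*G*(-3 + G))
m(z, r) = 15 - 2*r*(-3 + r)
(m(14, 44) - 3026)/(4438 + S) = ((15 - 2*44*(-3 + 44)) - 3026)/(4438 + 392) = ((15 - 2*44*41) - 3026)/4830 = ((15 - 3608) - 3026)*(1/4830) = (-3593 - 3026)*(1/4830) = -6619*1/4830 = -6619/4830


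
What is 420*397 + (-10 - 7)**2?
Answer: 167029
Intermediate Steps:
420*397 + (-10 - 7)**2 = 166740 + (-17)**2 = 166740 + 289 = 167029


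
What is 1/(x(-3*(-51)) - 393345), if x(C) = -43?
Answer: -1/393388 ≈ -2.5420e-6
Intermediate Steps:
1/(x(-3*(-51)) - 393345) = 1/(-43 - 393345) = 1/(-393388) = -1/393388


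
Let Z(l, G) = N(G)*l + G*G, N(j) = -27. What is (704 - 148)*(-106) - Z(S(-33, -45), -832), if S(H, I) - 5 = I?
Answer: -752240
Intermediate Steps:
S(H, I) = 5 + I
Z(l, G) = G² - 27*l (Z(l, G) = -27*l + G*G = -27*l + G² = G² - 27*l)
(704 - 148)*(-106) - Z(S(-33, -45), -832) = (704 - 148)*(-106) - ((-832)² - 27*(5 - 45)) = 556*(-106) - (692224 - 27*(-40)) = -58936 - (692224 + 1080) = -58936 - 1*693304 = -58936 - 693304 = -752240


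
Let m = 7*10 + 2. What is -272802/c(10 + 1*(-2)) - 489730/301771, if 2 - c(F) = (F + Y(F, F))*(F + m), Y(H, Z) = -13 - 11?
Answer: -41475783101/193435211 ≈ -214.42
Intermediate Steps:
Y(H, Z) = -24
m = 72 (m = 70 + 2 = 72)
c(F) = 2 - (-24 + F)*(72 + F) (c(F) = 2 - (F - 24)*(F + 72) = 2 - (-24 + F)*(72 + F))
-272802/c(10 + 1*(-2)) - 489730/301771 = -272802/(1730 - (10 + 1*(-2))² - 48*(10 + 1*(-2))) - 489730/301771 = -272802/(1730 - (10 - 2)² - 48*(10 - 2)) - 489730*1/301771 = -272802/(1730 - 1*8² - 48*8) - 489730/301771 = -272802/(1730 - 1*64 - 384) - 489730/301771 = -272802/(1730 - 64 - 384) - 489730/301771 = -272802/1282 - 489730/301771 = -272802*1/1282 - 489730/301771 = -136401/641 - 489730/301771 = -41475783101/193435211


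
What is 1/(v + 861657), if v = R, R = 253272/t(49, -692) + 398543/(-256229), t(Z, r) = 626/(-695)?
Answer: 80199677/46553256468250 ≈ 1.7228e-6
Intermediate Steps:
t(Z, r) = -626/695 (t(Z, r) = 626*(-1/695) = -626/695)
R = -22551356616539/80199677 (R = 253272/(-626/695) + 398543/(-256229) = 253272*(-695/626) + 398543*(-1/256229) = -88012020/313 - 398543/256229 = -22551356616539/80199677 ≈ -2.8119e+5)
v = -22551356616539/80199677 ≈ -2.8119e+5
1/(v + 861657) = 1/(-22551356616539/80199677 + 861657) = 1/(46553256468250/80199677) = 80199677/46553256468250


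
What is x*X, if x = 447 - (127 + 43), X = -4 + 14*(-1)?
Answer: -4986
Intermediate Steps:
X = -18 (X = -4 - 14 = -18)
x = 277 (x = 447 - 1*170 = 447 - 170 = 277)
x*X = 277*(-18) = -4986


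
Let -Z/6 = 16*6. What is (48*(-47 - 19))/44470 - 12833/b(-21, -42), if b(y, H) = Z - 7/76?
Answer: 21616621108/973515005 ≈ 22.205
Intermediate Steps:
Z = -576 (Z = -96*6 = -6*96 = -576)
b(y, H) = -43783/76 (b(y, H) = -576 - 7/76 = -43783/76)
(48*(-47 - 19))/44470 - 12833/b(-21, -42) = (48*(-47 - 19))/44470 - 12833/(-43783/76) = (48*(-66))*(1/44470) - 12833*(-76/43783) = -3168*1/44470 + 975308/43783 = -1584/22235 + 975308/43783 = 21616621108/973515005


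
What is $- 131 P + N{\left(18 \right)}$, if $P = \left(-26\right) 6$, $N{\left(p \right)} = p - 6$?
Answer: $20448$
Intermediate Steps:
$N{\left(p \right)} = -6 + p$ ($N{\left(p \right)} = p - 6 = -6 + p$)
$P = -156$
$- 131 P + N{\left(18 \right)} = \left(-131\right) \left(-156\right) + \left(-6 + 18\right) = 20436 + 12 = 20448$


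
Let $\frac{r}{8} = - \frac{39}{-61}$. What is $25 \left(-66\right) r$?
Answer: $- \frac{514800}{61} \approx -8439.3$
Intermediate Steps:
$r = \frac{312}{61}$ ($r = 8 \left(- \frac{39}{-61}\right) = 8 \left(\left(-39\right) \left(- \frac{1}{61}\right)\right) = 8 \cdot \frac{39}{61} = \frac{312}{61} \approx 5.1148$)
$25 \left(-66\right) r = 25 \left(-66\right) \frac{312}{61} = \left(-1650\right) \frac{312}{61} = - \frac{514800}{61}$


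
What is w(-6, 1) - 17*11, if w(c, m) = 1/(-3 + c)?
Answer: -1684/9 ≈ -187.11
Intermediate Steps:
w(-6, 1) - 17*11 = 1/(-3 - 6) - 17*11 = 1/(-9) - 187 = -1/9 - 187 = -1684/9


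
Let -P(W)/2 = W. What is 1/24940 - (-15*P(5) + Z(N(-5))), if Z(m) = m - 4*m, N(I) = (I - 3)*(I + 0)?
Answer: -748199/24940 ≈ -30.000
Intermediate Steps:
N(I) = I*(-3 + I) (N(I) = (-3 + I)*I = I*(-3 + I))
P(W) = -2*W
Z(m) = -3*m
1/24940 - (-15*P(5) + Z(N(-5))) = 1/24940 - (-(-30)*5 - (-15)*(-3 - 5)) = 1/24940 - (-15*(-10) - (-15)*(-8)) = 1/24940 - (150 - 3*40) = 1/24940 - (150 - 120) = 1/24940 - 1*30 = 1/24940 - 30 = -748199/24940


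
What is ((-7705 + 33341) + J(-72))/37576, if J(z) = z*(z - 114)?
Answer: 887/854 ≈ 1.0386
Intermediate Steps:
J(z) = z*(-114 + z)
((-7705 + 33341) + J(-72))/37576 = ((-7705 + 33341) - 72*(-114 - 72))/37576 = (25636 - 72*(-186))*(1/37576) = (25636 + 13392)*(1/37576) = 39028*(1/37576) = 887/854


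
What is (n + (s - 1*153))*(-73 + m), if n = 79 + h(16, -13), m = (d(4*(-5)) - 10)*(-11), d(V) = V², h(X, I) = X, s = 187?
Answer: -562827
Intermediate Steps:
m = -4290 (m = ((4*(-5))² - 10)*(-11) = ((-20)² - 10)*(-11) = (400 - 10)*(-11) = 390*(-11) = -4290)
n = 95 (n = 79 + 16 = 95)
(n + (s - 1*153))*(-73 + m) = (95 + (187 - 1*153))*(-73 - 4290) = (95 + (187 - 153))*(-4363) = (95 + 34)*(-4363) = 129*(-4363) = -562827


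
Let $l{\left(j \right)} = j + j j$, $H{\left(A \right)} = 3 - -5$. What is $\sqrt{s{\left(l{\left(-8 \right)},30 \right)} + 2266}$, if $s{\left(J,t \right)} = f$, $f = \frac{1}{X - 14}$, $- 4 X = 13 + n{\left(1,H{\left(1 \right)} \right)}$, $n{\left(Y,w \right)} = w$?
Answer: $\frac{\sqrt{13434806}}{77} \approx 47.602$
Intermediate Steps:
$H{\left(A \right)} = 8$ ($H{\left(A \right)} = 3 + 5 = 8$)
$X = - \frac{21}{4}$ ($X = - \frac{13 + 8}{4} = \left(- \frac{1}{4}\right) 21 = - \frac{21}{4} \approx -5.25$)
$f = - \frac{4}{77}$ ($f = \frac{1}{- \frac{21}{4} - 14} = \frac{1}{- \frac{77}{4}} = - \frac{4}{77} \approx -0.051948$)
$l{\left(j \right)} = j + j^{2}$
$s{\left(J,t \right)} = - \frac{4}{77}$
$\sqrt{s{\left(l{\left(-8 \right)},30 \right)} + 2266} = \sqrt{- \frac{4}{77} + 2266} = \sqrt{\frac{174478}{77}} = \frac{\sqrt{13434806}}{77}$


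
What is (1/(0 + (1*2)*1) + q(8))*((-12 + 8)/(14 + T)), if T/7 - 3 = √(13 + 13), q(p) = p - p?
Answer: 10/7 - 2*√26/7 ≈ -0.028291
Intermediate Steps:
q(p) = 0
T = 21 + 7*√26 (T = 21 + 7*√(13 + 13) = 21 + 7*√26 ≈ 56.693)
(1/(0 + (1*2)*1) + q(8))*((-12 + 8)/(14 + T)) = (1/(0 + (1*2)*1) + 0)*((-12 + 8)/(14 + (21 + 7*√26))) = (1/(0 + 2*1) + 0)*(-4/(35 + 7*√26)) = (1/(0 + 2) + 0)*(-4/(35 + 7*√26)) = (1/2 + 0)*(-4/(35 + 7*√26)) = (½ + 0)*(-4/(35 + 7*√26)) = (-4/(35 + 7*√26))/2 = -2/(35 + 7*√26)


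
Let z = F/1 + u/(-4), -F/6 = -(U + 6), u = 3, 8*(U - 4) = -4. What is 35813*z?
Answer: 8057925/4 ≈ 2.0145e+6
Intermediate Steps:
U = 7/2 (U = 4 + (⅛)*(-4) = 4 - ½ = 7/2 ≈ 3.5000)
F = 57 (F = -(-6)*(7/2 + 6) = -(-6)*19/2 = -6*(-19/2) = 57)
z = 225/4 (z = 57/1 + 3/(-4) = 57*1 + 3*(-¼) = 57 - ¾ = 225/4 ≈ 56.250)
35813*z = 35813*(225/4) = 8057925/4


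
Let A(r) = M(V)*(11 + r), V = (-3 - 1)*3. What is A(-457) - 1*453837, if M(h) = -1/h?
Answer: -2723245/6 ≈ -4.5387e+5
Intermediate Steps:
V = -12 (V = -4*3 = -12)
A(r) = 11/12 + r/12 (A(r) = (-1/(-12))*(11 + r) = (-1*(-1/12))*(11 + r) = (11 + r)/12 = 11/12 + r/12)
A(-457) - 1*453837 = (11/12 + (1/12)*(-457)) - 1*453837 = (11/12 - 457/12) - 453837 = -223/6 - 453837 = -2723245/6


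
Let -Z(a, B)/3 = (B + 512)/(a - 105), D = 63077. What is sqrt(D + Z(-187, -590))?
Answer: 5*sqrt(53781290)/146 ≈ 251.15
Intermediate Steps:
Z(a, B) = -3*(512 + B)/(-105 + a) (Z(a, B) = -3*(B + 512)/(a - 105) = -3*(512 + B)/(-105 + a))
sqrt(D + Z(-187, -590)) = sqrt(63077 + 3*(-512 - 1*(-590))/(-105 - 187)) = sqrt(63077 + 3*(-512 + 590)/(-292)) = sqrt(63077 + 3*(-1/292)*78) = sqrt(63077 - 117/146) = sqrt(9209125/146) = 5*sqrt(53781290)/146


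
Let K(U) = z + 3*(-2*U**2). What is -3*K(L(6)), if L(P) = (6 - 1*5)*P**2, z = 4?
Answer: 23316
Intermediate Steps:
L(P) = P**2 (L(P) = (6 - 5)*P**2 = 1*P**2 = P**2)
K(U) = 4 - 6*U**2 (K(U) = 4 + 3*(-2*U**2) = 4 - 6*U**2)
-3*K(L(6)) = -3*(4 - 6*(6**2)**2) = -3*(4 - 6*36**2) = -3*(4 - 6*1296) = -3*(4 - 7776) = -3*(-7772) = 23316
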